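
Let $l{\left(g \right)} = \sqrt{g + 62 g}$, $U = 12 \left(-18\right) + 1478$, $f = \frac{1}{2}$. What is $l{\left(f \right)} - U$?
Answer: $-1262 + \frac{3 \sqrt{14}}{2} \approx -1256.4$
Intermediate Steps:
$f = \frac{1}{2} \approx 0.5$
$U = 1262$ ($U = -216 + 1478 = 1262$)
$l{\left(g \right)} = 3 \sqrt{7} \sqrt{g}$ ($l{\left(g \right)} = \sqrt{63 g} = 3 \sqrt{7} \sqrt{g}$)
$l{\left(f \right)} - U = \frac{3 \sqrt{7}}{\sqrt{2}} - 1262 = 3 \sqrt{7} \frac{\sqrt{2}}{2} - 1262 = \frac{3 \sqrt{14}}{2} - 1262 = -1262 + \frac{3 \sqrt{14}}{2}$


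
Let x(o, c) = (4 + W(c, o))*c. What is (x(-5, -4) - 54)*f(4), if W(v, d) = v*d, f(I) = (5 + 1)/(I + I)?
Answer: -225/2 ≈ -112.50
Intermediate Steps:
f(I) = 3/I (f(I) = 6/((2*I)) = 6*(1/(2*I)) = 3/I)
W(v, d) = d*v
x(o, c) = c*(4 + c*o) (x(o, c) = (4 + o*c)*c = (4 + c*o)*c = c*(4 + c*o))
(x(-5, -4) - 54)*f(4) = (-4*(4 - 4*(-5)) - 54)*(3/4) = (-4*(4 + 20) - 54)*(3*(1/4)) = (-4*24 - 54)*(3/4) = (-96 - 54)*(3/4) = -150*3/4 = -225/2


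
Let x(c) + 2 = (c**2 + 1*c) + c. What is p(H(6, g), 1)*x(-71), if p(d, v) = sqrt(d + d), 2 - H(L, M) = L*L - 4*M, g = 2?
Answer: 9794*I*sqrt(13) ≈ 35313.0*I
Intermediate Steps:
H(L, M) = 2 - L**2 + 4*M (H(L, M) = 2 - (L*L - 4*M) = 2 - (L**2 - 4*M) = 2 + (-L**2 + 4*M) = 2 - L**2 + 4*M)
p(d, v) = sqrt(2)*sqrt(d) (p(d, v) = sqrt(2*d) = sqrt(2)*sqrt(d))
x(c) = -2 + c**2 + 2*c (x(c) = -2 + ((c**2 + 1*c) + c) = -2 + ((c**2 + c) + c) = -2 + ((c + c**2) + c) = -2 + (c**2 + 2*c) = -2 + c**2 + 2*c)
p(H(6, g), 1)*x(-71) = (sqrt(2)*sqrt(2 - 1*6**2 + 4*2))*(-2 + (-71)**2 + 2*(-71)) = (sqrt(2)*sqrt(2 - 1*36 + 8))*(-2 + 5041 - 142) = (sqrt(2)*sqrt(2 - 36 + 8))*4897 = (sqrt(2)*sqrt(-26))*4897 = (sqrt(2)*(I*sqrt(26)))*4897 = (2*I*sqrt(13))*4897 = 9794*I*sqrt(13)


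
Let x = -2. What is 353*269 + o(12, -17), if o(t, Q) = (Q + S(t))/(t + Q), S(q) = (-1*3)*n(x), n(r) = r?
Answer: 474796/5 ≈ 94959.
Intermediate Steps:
S(q) = 6 (S(q) = -1*3*(-2) = -3*(-2) = 6)
o(t, Q) = (6 + Q)/(Q + t) (o(t, Q) = (Q + 6)/(t + Q) = (6 + Q)/(Q + t))
353*269 + o(12, -17) = 353*269 + (6 - 17)/(-17 + 12) = 94957 - 11/(-5) = 94957 - ⅕*(-11) = 94957 + 11/5 = 474796/5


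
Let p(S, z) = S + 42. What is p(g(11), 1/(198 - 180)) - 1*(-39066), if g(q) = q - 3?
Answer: 39116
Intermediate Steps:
g(q) = -3 + q
p(S, z) = 42 + S
p(g(11), 1/(198 - 180)) - 1*(-39066) = (42 + (-3 + 11)) - 1*(-39066) = (42 + 8) + 39066 = 50 + 39066 = 39116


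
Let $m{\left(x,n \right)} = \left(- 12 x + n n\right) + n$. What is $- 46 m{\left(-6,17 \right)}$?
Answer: $-17388$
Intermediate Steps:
$m{\left(x,n \right)} = n + n^{2} - 12 x$ ($m{\left(x,n \right)} = \left(- 12 x + n^{2}\right) + n = \left(n^{2} - 12 x\right) + n = n + n^{2} - 12 x$)
$- 46 m{\left(-6,17 \right)} = - 46 \left(17 + 17^{2} - -72\right) = - 46 \left(17 + 289 + 72\right) = \left(-46\right) 378 = -17388$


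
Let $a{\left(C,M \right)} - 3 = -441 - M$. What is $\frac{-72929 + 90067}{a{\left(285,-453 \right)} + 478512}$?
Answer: $\frac{17138}{478527} \approx 0.035814$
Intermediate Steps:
$a{\left(C,M \right)} = -438 - M$ ($a{\left(C,M \right)} = 3 - \left(441 + M\right) = -438 - M$)
$\frac{-72929 + 90067}{a{\left(285,-453 \right)} + 478512} = \frac{-72929 + 90067}{\left(-438 - -453\right) + 478512} = \frac{17138}{\left(-438 + 453\right) + 478512} = \frac{17138}{15 + 478512} = \frac{17138}{478527}$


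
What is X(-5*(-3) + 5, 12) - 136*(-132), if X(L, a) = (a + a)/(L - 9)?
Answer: 197496/11 ≈ 17954.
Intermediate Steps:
X(L, a) = 2*a/(-9 + L) (X(L, a) = (2*a)/(-9 + L) = 2*a/(-9 + L))
X(-5*(-3) + 5, 12) - 136*(-132) = 2*12/(-9 + (-5*(-3) + 5)) - 136*(-132) = 2*12/(-9 + (15 + 5)) + 17952 = 2*12/(-9 + 20) + 17952 = 2*12/11 + 17952 = 2*12*(1/11) + 17952 = 24/11 + 17952 = 197496/11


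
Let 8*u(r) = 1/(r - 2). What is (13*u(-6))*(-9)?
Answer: 117/64 ≈ 1.8281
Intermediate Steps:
u(r) = 1/(8*(-2 + r)) (u(r) = 1/(8*(r - 2)) = 1/(8*(-2 + r)))
(13*u(-6))*(-9) = (13*(1/(8*(-2 - 6))))*(-9) = (13*((⅛)/(-8)))*(-9) = (13*((⅛)*(-⅛)))*(-9) = (13*(-1/64))*(-9) = -13/64*(-9) = 117/64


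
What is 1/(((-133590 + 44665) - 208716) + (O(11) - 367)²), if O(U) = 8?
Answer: -1/168760 ≈ -5.9256e-6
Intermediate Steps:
1/(((-133590 + 44665) - 208716) + (O(11) - 367)²) = 1/(((-133590 + 44665) - 208716) + (8 - 367)²) = 1/((-88925 - 208716) + (-359)²) = 1/(-297641 + 128881) = 1/(-168760) = -1/168760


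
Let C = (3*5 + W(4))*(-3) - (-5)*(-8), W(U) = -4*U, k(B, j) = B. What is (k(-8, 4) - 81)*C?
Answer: 3293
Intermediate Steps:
C = -37 (C = (3*5 - 4*4)*(-3) - (-5)*(-8) = (15 - 16)*(-3) - 1*40 = -1*(-3) - 40 = 3 - 40 = -37)
(k(-8, 4) - 81)*C = (-8 - 81)*(-37) = -89*(-37) = 3293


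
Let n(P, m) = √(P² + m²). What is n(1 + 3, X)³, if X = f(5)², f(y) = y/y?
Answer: 17*√17 ≈ 70.093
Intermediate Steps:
f(y) = 1
X = 1 (X = 1² = 1)
n(1 + 3, X)³ = (√((1 + 3)² + 1²))³ = (√(4² + 1))³ = (√(16 + 1))³ = (√17)³ = 17*√17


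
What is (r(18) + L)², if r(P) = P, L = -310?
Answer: 85264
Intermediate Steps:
(r(18) + L)² = (18 - 310)² = (-292)² = 85264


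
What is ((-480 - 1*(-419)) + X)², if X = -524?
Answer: 342225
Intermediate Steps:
((-480 - 1*(-419)) + X)² = ((-480 - 1*(-419)) - 524)² = ((-480 + 419) - 524)² = (-61 - 524)² = (-585)² = 342225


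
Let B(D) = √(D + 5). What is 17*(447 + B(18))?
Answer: 7599 + 17*√23 ≈ 7680.5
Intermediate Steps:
B(D) = √(5 + D)
17*(447 + B(18)) = 17*(447 + √(5 + 18)) = 17*(447 + √23) = 7599 + 17*√23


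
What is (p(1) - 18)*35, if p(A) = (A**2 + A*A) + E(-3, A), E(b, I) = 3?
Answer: -455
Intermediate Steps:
p(A) = 3 + 2*A**2 (p(A) = (A**2 + A*A) + 3 = (A**2 + A**2) + 3 = 2*A**2 + 3 = 3 + 2*A**2)
(p(1) - 18)*35 = ((3 + 2*1**2) - 18)*35 = ((3 + 2*1) - 18)*35 = ((3 + 2) - 18)*35 = (5 - 18)*35 = -13*35 = -455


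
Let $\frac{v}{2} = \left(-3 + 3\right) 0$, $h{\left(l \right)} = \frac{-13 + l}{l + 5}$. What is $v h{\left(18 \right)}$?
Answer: $0$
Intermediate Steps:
$h{\left(l \right)} = \frac{-13 + l}{5 + l}$
$v = 0$ ($v = 2 \left(-3 + 3\right) 0 = 2 \cdot 0 \cdot 0 = 2 \cdot 0 = 0$)
$v h{\left(18 \right)} = 0 \frac{-13 + 18}{5 + 18} = 0 \cdot \frac{1}{23} \cdot 5 = 0 \cdot \frac{5}{23} = 0$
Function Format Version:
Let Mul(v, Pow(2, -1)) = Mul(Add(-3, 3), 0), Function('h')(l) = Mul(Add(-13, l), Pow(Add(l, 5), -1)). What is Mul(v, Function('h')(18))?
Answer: 0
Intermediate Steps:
Function('h')(l) = Mul(Pow(Add(5, l), -1), Add(-13, l)) (Function('h')(l) = Mul(Add(-13, l), Pow(Add(5, l), -1)) = Mul(Pow(Add(5, l), -1), Add(-13, l)))
v = 0 (v = Mul(2, Mul(Add(-3, 3), 0)) = Mul(2, Mul(0, 0)) = Mul(2, 0) = 0)
Mul(v, Function('h')(18)) = Mul(0, Mul(Pow(Add(5, 18), -1), Add(-13, 18))) = Mul(0, Mul(Pow(23, -1), 5)) = Mul(0, Mul(Rational(1, 23), 5)) = Mul(0, Rational(5, 23)) = 0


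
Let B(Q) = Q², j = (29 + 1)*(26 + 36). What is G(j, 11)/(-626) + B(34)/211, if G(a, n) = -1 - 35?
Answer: 365626/66043 ≈ 5.5362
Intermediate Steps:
j = 1860 (j = 30*62 = 1860)
G(a, n) = -36
G(j, 11)/(-626) + B(34)/211 = -36/(-626) + 34²/211 = -36*(-1/626) + 1156*(1/211) = 18/313 + 1156/211 = 365626/66043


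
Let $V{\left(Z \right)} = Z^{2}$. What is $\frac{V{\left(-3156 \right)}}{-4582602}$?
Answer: $- \frac{553352}{254589} \approx -2.1735$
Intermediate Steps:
$\frac{V{\left(-3156 \right)}}{-4582602} = \frac{\left(-3156\right)^{2}}{-4582602} = 9960336 \left(- \frac{1}{4582602}\right) = - \frac{553352}{254589}$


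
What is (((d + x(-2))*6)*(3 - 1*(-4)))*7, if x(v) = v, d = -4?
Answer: -1764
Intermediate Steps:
(((d + x(-2))*6)*(3 - 1*(-4)))*7 = (((-4 - 2)*6)*(3 - 1*(-4)))*7 = ((-6*6)*(3 + 4))*7 = -36*7*7 = -252*7 = -1764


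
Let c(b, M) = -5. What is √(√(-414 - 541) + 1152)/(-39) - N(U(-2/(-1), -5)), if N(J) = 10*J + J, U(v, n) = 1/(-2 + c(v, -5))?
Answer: 11/7 - √(1152 + I*√955)/39 ≈ 0.70107 - 0.011672*I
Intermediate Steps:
U(v, n) = -⅐ (U(v, n) = 1/(-2 - 5) = 1/(-7) = -⅐)
N(J) = 11*J
√(√(-414 - 541) + 1152)/(-39) - N(U(-2/(-1), -5)) = √(√(-414 - 541) + 1152)/(-39) - 11*(-1)/7 = √(√(-955) + 1152)*(-1/39) - 1*(-11/7) = √(I*√955 + 1152)*(-1/39) + 11/7 = √(1152 + I*√955)*(-1/39) + 11/7 = -√(1152 + I*√955)/39 + 11/7 = 11/7 - √(1152 + I*√955)/39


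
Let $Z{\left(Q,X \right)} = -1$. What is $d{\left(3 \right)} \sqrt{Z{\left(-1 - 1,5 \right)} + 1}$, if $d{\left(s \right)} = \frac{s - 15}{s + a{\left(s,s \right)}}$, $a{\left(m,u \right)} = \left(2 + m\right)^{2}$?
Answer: $0$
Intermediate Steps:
$d{\left(s \right)} = \frac{-15 + s}{s + \left(2 + s\right)^{2}}$ ($d{\left(s \right)} = \frac{s - 15}{s + \left(2 + s\right)^{2}} = \frac{-15 + s}{s + \left(2 + s\right)^{2}}$)
$d{\left(3 \right)} \sqrt{Z{\left(-1 - 1,5 \right)} + 1} = \frac{-15 + 3}{3 + \left(2 + 3\right)^{2}} \sqrt{-1 + 1} = \frac{1}{3 + 5^{2}} \left(-12\right) \sqrt{0} = \frac{1}{3 + 25} \left(-12\right) 0 = \frac{1}{28} \left(-12\right) 0 = \left(- \frac{3}{7}\right) 0 = 0$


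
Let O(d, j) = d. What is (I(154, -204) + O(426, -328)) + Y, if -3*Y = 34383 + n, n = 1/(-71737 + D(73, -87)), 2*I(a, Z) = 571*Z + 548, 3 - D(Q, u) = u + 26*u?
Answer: -14363319464/208155 ≈ -69003.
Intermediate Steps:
D(Q, u) = 3 - 27*u (D(Q, u) = 3 - (u + 26*u) = 3 - 27*u)
I(a, Z) = 274 + 571*Z/2 (I(a, Z) = (571*Z + 548)/2 = (548 + 571*Z)/2 = 274 + 571*Z/2)
n = -1/69385 (n = 1/(-71737 + (3 - 27*(-87))) = 1/(-71737 + (3 + 2349)) = 1/(-71737 + 2352) = 1/(-69385) = -1/69385 ≈ -1.4412e-5)
Y = -2385664454/208155 (Y = -(34383 - 1/69385)/3 = -⅓*2385664454/69385 = -2385664454/208155 ≈ -11461.)
(I(154, -204) + O(426, -328)) + Y = ((274 + (571/2)*(-204)) + 426) - 2385664454/208155 = ((274 - 58242) + 426) - 2385664454/208155 = (-57968 + 426) - 2385664454/208155 = -57542 - 2385664454/208155 = -14363319464/208155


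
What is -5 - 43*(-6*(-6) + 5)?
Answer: -1768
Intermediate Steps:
-5 - 43*(-6*(-6) + 5) = -5 - 43*(36 + 5) = -5 - 43*41 = -5 - 1763 = -1768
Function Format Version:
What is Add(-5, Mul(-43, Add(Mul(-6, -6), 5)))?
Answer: -1768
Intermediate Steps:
Add(-5, Mul(-43, Add(Mul(-6, -6), 5))) = Add(-5, Mul(-43, Add(36, 5))) = Add(-5, Mul(-43, 41)) = Add(-5, -1763) = -1768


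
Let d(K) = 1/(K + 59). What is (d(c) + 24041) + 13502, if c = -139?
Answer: 3003439/80 ≈ 37543.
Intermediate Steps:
d(K) = 1/(59 + K)
(d(c) + 24041) + 13502 = (1/(59 - 139) + 24041) + 13502 = (1/(-80) + 24041) + 13502 = (-1/80 + 24041) + 13502 = 1923279/80 + 13502 = 3003439/80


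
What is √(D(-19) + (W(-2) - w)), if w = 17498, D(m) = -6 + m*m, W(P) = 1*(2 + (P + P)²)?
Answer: 5*I*√685 ≈ 130.86*I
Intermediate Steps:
W(P) = 2 + 4*P² (W(P) = 1*(2 + (2*P)²) = 1*(2 + 4*P²) = 2 + 4*P²)
D(m) = -6 + m²
√(D(-19) + (W(-2) - w)) = √((-6 + (-19)²) + ((2 + 4*(-2)²) - 1*17498)) = √((-6 + 361) + ((2 + 4*4) - 17498)) = √(355 + ((2 + 16) - 17498)) = √(355 + (18 - 17498)) = √(355 - 17480) = √(-17125) = 5*I*√685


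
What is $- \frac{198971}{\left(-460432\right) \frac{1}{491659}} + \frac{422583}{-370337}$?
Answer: $\frac{5175478488675391}{24359286512} \approx 2.1246 \cdot 10^{5}$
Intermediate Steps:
$- \frac{198971}{\left(-460432\right) \frac{1}{491659}} + \frac{422583}{-370337} = - \frac{198971}{\left(-460432\right) \frac{1}{491659}} + 422583 \left(- \frac{1}{370337}\right) = - \frac{198971}{- \frac{65776}{70237}} - \frac{422583}{370337} = \left(-198971\right) \left(- \frac{70237}{65776}\right) - \frac{422583}{370337} = \frac{13975126127}{65776} - \frac{422583}{370337} = \frac{5175478488675391}{24359286512}$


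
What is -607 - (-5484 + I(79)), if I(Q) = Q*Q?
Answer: -1364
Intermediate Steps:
I(Q) = Q**2
-607 - (-5484 + I(79)) = -607 - (-5484 + 79**2) = -607 - (-5484 + 6241) = -607 - 1*757 = -607 - 757 = -1364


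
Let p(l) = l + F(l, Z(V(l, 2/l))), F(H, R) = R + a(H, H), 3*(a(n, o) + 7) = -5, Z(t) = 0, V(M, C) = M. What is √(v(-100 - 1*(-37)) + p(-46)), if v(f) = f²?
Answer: √35229/3 ≈ 62.565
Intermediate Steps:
a(n, o) = -26/3 (a(n, o) = -7 + (⅓)*(-5) = -7 - 5/3 = -26/3)
F(H, R) = -26/3 + R (F(H, R) = R - 26/3 = -26/3 + R)
p(l) = -26/3 + l (p(l) = l + (-26/3 + 0) = l - 26/3 = -26/3 + l)
√(v(-100 - 1*(-37)) + p(-46)) = √((-100 - 1*(-37))² + (-26/3 - 46)) = √((-100 + 37)² - 164/3) = √((-63)² - 164/3) = √(3969 - 164/3) = √(11743/3) = √35229/3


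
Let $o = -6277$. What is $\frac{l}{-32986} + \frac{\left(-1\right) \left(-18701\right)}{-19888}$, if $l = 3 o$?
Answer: $- \frac{121180129}{328012784} \approx -0.36944$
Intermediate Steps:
$l = -18831$ ($l = 3 \left(-6277\right) = -18831$)
$\frac{l}{-32986} + \frac{\left(-1\right) \left(-18701\right)}{-19888} = - \frac{18831}{-32986} + \frac{\left(-1\right) \left(-18701\right)}{-19888} = \left(-18831\right) \left(- \frac{1}{32986}\right) + 18701 \left(- \frac{1}{19888}\right) = \frac{18831}{32986} - \frac{18701}{19888} = - \frac{121180129}{328012784}$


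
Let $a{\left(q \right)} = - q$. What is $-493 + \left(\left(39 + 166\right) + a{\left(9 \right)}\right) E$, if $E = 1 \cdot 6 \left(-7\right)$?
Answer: $-8725$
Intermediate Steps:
$E = -42$ ($E = 6 \left(-7\right) = -42$)
$-493 + \left(\left(39 + 166\right) + a{\left(9 \right)}\right) E = -493 + \left(\left(39 + 166\right) - 9\right) \left(-42\right) = -493 + \left(205 - 9\right) \left(-42\right) = -493 + 196 \left(-42\right) = -493 - 8232 = -8725$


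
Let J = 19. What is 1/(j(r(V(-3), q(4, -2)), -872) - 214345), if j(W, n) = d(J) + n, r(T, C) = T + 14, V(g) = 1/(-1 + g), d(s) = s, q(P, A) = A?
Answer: -1/215198 ≈ -4.6469e-6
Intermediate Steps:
r(T, C) = 14 + T
j(W, n) = 19 + n
1/(j(r(V(-3), q(4, -2)), -872) - 214345) = 1/((19 - 872) - 214345) = 1/(-853 - 214345) = 1/(-215198) = -1/215198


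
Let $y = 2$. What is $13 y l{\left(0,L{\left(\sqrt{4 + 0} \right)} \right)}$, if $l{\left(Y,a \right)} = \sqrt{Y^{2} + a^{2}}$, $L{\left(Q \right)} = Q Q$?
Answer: $104$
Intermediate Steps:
$L{\left(Q \right)} = Q^{2}$
$13 y l{\left(0,L{\left(\sqrt{4 + 0} \right)} \right)} = 13 \cdot 2 \sqrt{0^{2} + \left(\left(\sqrt{4 + 0}\right)^{2}\right)^{2}} = 26 \sqrt{0 + \left(\left(\sqrt{4}\right)^{2}\right)^{2}} = 26 \sqrt{0 + \left(2^{2}\right)^{2}} = 26 \sqrt{0 + 4^{2}} = 26 \sqrt{0 + 16} = 26 \sqrt{16} = 26 \cdot 4 = 104$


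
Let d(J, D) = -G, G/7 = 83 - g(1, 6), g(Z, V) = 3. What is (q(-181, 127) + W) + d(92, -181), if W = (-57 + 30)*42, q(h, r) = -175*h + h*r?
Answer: 6994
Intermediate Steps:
W = -1134 (W = -27*42 = -1134)
G = 560 (G = 7*(83 - 1*3) = 7*(83 - 3) = 7*80 = 560)
d(J, D) = -560 (d(J, D) = -1*560 = -560)
(q(-181, 127) + W) + d(92, -181) = (-181*(-175 + 127) - 1134) - 560 = (-181*(-48) - 1134) - 560 = (8688 - 1134) - 560 = 7554 - 560 = 6994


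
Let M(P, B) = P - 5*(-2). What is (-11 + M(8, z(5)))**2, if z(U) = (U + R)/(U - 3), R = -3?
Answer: 49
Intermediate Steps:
z(U) = 1 (z(U) = (U - 3)/(U - 3) = (-3 + U)/(-3 + U) = 1)
M(P, B) = 10 + P (M(P, B) = P + 10 = 10 + P)
(-11 + M(8, z(5)))**2 = (-11 + (10 + 8))**2 = (-11 + 18)**2 = 7**2 = 49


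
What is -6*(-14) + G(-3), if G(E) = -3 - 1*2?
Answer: 79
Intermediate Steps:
G(E) = -5 (G(E) = -3 - 2 = -5)
-6*(-14) + G(-3) = -6*(-14) - 5 = 84 - 5 = 79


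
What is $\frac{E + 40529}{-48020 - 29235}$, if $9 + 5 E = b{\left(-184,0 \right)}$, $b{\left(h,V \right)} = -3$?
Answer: $- \frac{202633}{386275} \approx -0.52458$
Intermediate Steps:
$E = - \frac{12}{5}$ ($E = - \frac{9}{5} + \frac{1}{5} \left(-3\right) = - \frac{9}{5} - \frac{3}{5} = - \frac{12}{5} \approx -2.4$)
$\frac{E + 40529}{-48020 - 29235} = \frac{- \frac{12}{5} + 40529}{-48020 - 29235} = \frac{202633}{5 \left(-77255\right)} = \frac{202633}{5} \left(- \frac{1}{77255}\right) = - \frac{202633}{386275}$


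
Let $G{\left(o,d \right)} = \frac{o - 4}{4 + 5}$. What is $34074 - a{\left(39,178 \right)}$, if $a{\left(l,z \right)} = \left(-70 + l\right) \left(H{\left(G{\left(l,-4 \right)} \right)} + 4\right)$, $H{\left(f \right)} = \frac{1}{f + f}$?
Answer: $\frac{2394139}{70} \approx 34202.0$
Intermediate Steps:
$G{\left(o,d \right)} = - \frac{4}{9} + \frac{o}{9}$ ($G{\left(o,d \right)} = \frac{-4 + o}{9} = \left(-4 + o\right) \frac{1}{9} = - \frac{4}{9} + \frac{o}{9}$)
$H{\left(f \right)} = \frac{1}{2 f}$
$a{\left(l,z \right)} = \left(-70 + l\right) \left(4 + \frac{1}{2 \left(- \frac{4}{9} + \frac{l}{9}\right)}\right)$ ($a{\left(l,z \right)} = \left(-70 + l\right) \left(\frac{1}{2 \left(- \frac{4}{9} + \frac{l}{9}\right)} + 4\right) = \left(-70 + l\right) \left(4 + \frac{1}{2 \left(- \frac{4}{9} + \frac{l}{9}\right)}\right)$)
$34074 - a{\left(39,178 \right)} = 34074 - \frac{1610 - 22737 + 8 \cdot 39^{2}}{2 \left(-4 + 39\right)} = 34074 - \frac{1610 - 22737 + 8 \cdot 1521}{2 \cdot 35} = 34074 - \frac{1}{2} \cdot \frac{1}{35} \left(1610 - 22737 + 12168\right) = 34074 - \frac{1}{2} \cdot \frac{1}{35} \left(-8959\right) = 34074 - - \frac{8959}{70} = 34074 + \frac{8959}{70} = \frac{2394139}{70}$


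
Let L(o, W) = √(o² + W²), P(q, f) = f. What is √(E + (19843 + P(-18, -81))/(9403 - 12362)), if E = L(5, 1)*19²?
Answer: √(-58475758 + 3160800841*√26)/2959 ≈ 42.826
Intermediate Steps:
L(o, W) = √(W² + o²)
E = 361*√26 (E = √(1² + 5²)*19² = √(1 + 25)*361 = √26*361 = 361*√26 ≈ 1840.7)
√(E + (19843 + P(-18, -81))/(9403 - 12362)) = √(361*√26 + (19843 - 81)/(9403 - 12362)) = √(361*√26 + 19762/(-2959)) = √(361*√26 + 19762*(-1/2959)) = √(361*√26 - 19762/2959) = √(-19762/2959 + 361*√26)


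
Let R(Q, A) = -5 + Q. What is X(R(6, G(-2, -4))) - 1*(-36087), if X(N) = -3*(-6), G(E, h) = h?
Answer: 36105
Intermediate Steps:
X(N) = 18
X(R(6, G(-2, -4))) - 1*(-36087) = 18 - 1*(-36087) = 18 + 36087 = 36105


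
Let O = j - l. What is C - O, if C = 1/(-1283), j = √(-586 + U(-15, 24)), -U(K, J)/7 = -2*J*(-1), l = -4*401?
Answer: -2057933/1283 - I*√922 ≈ -1604.0 - 30.364*I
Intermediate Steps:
l = -1604
U(K, J) = -14*J (U(K, J) = -7*(-2*J)*(-1) = -14*J)
j = I*√922 (j = √(-586 - 14*24) = √(-586 - 336) = √(-922) = I*√922 ≈ 30.364*I)
C = -1/1283 ≈ -0.00077942
O = 1604 + I*√922 (O = I*√922 - 1*(-1604) = I*√922 + 1604 = 1604 + I*√922 ≈ 1604.0 + 30.364*I)
C - O = -1/1283 - (1604 + I*√922) = -1/1283 + (-1604 - I*√922) = -2057933/1283 - I*√922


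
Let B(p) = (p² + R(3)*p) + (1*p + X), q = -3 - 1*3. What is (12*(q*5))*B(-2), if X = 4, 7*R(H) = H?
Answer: -12960/7 ≈ -1851.4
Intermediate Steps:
R(H) = H/7
q = -6 (q = -3 - 3 = -6)
B(p) = 4 + p² + 10*p/7 (B(p) = (p² + ((⅐)*3)*p) + (1*p + 4) = (p² + 3*p/7) + (p + 4) = (p² + 3*p/7) + (4 + p) = 4 + p² + 10*p/7)
(12*(q*5))*B(-2) = (12*(-6*5))*(4 + (-2)² + (10/7)*(-2)) = (12*(-30))*(4 + 4 - 20/7) = -360*36/7 = -12960/7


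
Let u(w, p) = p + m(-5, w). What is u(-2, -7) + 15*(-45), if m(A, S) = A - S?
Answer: -685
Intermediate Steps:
u(w, p) = -5 + p - w (u(w, p) = p + (-5 - w) = -5 + p - w)
u(-2, -7) + 15*(-45) = (-5 - 7 - 1*(-2)) + 15*(-45) = (-5 - 7 + 2) - 675 = -10 - 675 = -685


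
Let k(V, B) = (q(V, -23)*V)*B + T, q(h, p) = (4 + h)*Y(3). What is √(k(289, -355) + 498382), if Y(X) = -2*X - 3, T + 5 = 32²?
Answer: 12*√1882239 ≈ 16463.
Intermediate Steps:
T = 1019 (T = -5 + 32² = -5 + 1024 = 1019)
Y(X) = -3 - 2*X
q(h, p) = -36 - 9*h (q(h, p) = (4 + h)*(-3 - 2*3) = (4 + h)*(-3 - 6) = (4 + h)*(-9) = -36 - 9*h)
k(V, B) = 1019 + B*V*(-36 - 9*V) (k(V, B) = ((-36 - 9*V)*V)*B + 1019 = (V*(-36 - 9*V))*B + 1019 = B*V*(-36 - 9*V) + 1019 = 1019 + B*V*(-36 - 9*V))
√(k(289, -355) + 498382) = √((1019 - 9*(-355)*289*(4 + 289)) + 498382) = √((1019 - 9*(-355)*289*293) + 498382) = √((1019 + 270543015) + 498382) = √(270544034 + 498382) = √271042416 = 12*√1882239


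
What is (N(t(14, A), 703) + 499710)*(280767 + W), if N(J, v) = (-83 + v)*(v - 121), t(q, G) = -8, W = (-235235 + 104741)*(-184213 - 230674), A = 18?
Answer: 46590645952419750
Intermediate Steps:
W = 54140264178 (W = -130494*(-414887) = 54140264178)
N(J, v) = (-121 + v)*(-83 + v) (N(J, v) = (-83 + v)*(-121 + v) = (-121 + v)*(-83 + v))
(N(t(14, A), 703) + 499710)*(280767 + W) = ((10043 + 703² - 204*703) + 499710)*(280767 + 54140264178) = ((10043 + 494209 - 143412) + 499710)*54140544945 = (360840 + 499710)*54140544945 = 860550*54140544945 = 46590645952419750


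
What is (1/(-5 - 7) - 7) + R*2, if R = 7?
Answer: 83/12 ≈ 6.9167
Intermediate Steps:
(1/(-5 - 7) - 7) + R*2 = (1/(-5 - 7) - 7) + 7*2 = (1/(-12) - 7) + 14 = (-1/12 - 7) + 14 = -85/12 + 14 = 83/12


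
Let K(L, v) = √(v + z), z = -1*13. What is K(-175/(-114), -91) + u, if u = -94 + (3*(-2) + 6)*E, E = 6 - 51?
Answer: -94 + 2*I*√26 ≈ -94.0 + 10.198*I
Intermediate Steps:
z = -13
E = -45
K(L, v) = √(-13 + v) (K(L, v) = √(v - 13) = √(-13 + v))
u = -94 (u = -94 + (3*(-2) + 6)*(-45) = -94 + (-6 + 6)*(-45) = -94 + 0*(-45) = -94 + 0 = -94)
K(-175/(-114), -91) + u = √(-13 - 91) - 94 = √(-104) - 94 = 2*I*√26 - 94 = -94 + 2*I*√26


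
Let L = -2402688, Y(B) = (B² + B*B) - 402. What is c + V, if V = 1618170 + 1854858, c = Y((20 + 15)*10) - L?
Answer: 6120314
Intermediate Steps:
Y(B) = -402 + 2*B² (Y(B) = (B² + B²) - 402 = 2*B² - 402 = -402 + 2*B²)
c = 2647286 (c = (-402 + 2*((20 + 15)*10)²) - 1*(-2402688) = (-402 + 2*(35*10)²) + 2402688 = (-402 + 2*350²) + 2402688 = (-402 + 2*122500) + 2402688 = (-402 + 245000) + 2402688 = 244598 + 2402688 = 2647286)
V = 3473028
c + V = 2647286 + 3473028 = 6120314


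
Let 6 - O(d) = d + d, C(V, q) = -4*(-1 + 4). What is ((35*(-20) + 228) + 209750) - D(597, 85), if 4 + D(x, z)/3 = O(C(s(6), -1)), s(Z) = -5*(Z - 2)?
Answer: 209200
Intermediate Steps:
s(Z) = 10 - 5*Z (s(Z) = -5*(-2 + Z) = 10 - 5*Z)
C(V, q) = -12 (C(V, q) = -4*3 = -12)
O(d) = 6 - 2*d (O(d) = 6 - (d + d) = 6 - 2*d)
D(x, z) = 78 (D(x, z) = -12 + 3*(6 - 2*(-12)) = -12 + 3*(6 + 24) = -12 + 3*30 = -12 + 90 = 78)
((35*(-20) + 228) + 209750) - D(597, 85) = ((35*(-20) + 228) + 209750) - 1*78 = ((-700 + 228) + 209750) - 78 = (-472 + 209750) - 78 = 209278 - 78 = 209200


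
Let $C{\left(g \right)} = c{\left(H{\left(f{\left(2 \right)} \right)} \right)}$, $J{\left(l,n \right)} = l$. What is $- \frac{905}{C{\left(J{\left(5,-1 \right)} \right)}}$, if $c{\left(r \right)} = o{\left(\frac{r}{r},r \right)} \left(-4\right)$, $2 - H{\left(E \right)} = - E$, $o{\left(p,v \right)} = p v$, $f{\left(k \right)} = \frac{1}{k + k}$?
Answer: $\frac{905}{9} \approx 100.56$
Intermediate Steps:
$f{\left(k \right)} = \frac{1}{2 k}$
$H{\left(E \right)} = 2 + E$ ($H{\left(E \right)} = 2 - - E = 2 + E$)
$c{\left(r \right)} = - 4 r$ ($c{\left(r \right)} = \frac{r}{r} r \left(-4\right) = 1 r \left(-4\right) = r \left(-4\right) = - 4 r$)
$C{\left(g \right)} = -9$ ($C{\left(g \right)} = - 4 \left(2 + \frac{1}{2 \cdot 2}\right) = - 4 \left(2 + \frac{1}{2} \cdot \frac{1}{2}\right) = - 4 \left(2 + \frac{1}{4}\right) = \left(-4\right) \frac{9}{4} = -9$)
$- \frac{905}{C{\left(J{\left(5,-1 \right)} \right)}} = - \frac{905}{-9} = \left(-905\right) \left(- \frac{1}{9}\right) = \frac{905}{9}$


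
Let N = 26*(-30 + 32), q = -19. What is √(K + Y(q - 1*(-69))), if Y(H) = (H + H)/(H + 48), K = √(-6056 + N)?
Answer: √(50 + 98*I*√1501)/7 ≈ 6.2655 + 6.1835*I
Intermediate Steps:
N = 52 (N = 26*2 = 52)
K = 2*I*√1501 (K = √(-6056 + 52) = √(-6004) = 2*I*√1501 ≈ 77.485*I)
Y(H) = 2*H/(48 + H) (Y(H) = (2*H)/(48 + H) = 2*H/(48 + H))
√(K + Y(q - 1*(-69))) = √(2*I*√1501 + 2*(-19 - 1*(-69))/(48 + (-19 - 1*(-69)))) = √(2*I*√1501 + 2*(-19 + 69)/(48 + (-19 + 69))) = √(2*I*√1501 + 2*50/(48 + 50)) = √(2*I*√1501 + 2*50/98) = √(2*I*√1501 + 2*50*(1/98)) = √(2*I*√1501 + 50/49) = √(50/49 + 2*I*√1501)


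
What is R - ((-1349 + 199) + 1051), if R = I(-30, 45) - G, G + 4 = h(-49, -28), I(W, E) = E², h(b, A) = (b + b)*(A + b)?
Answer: -5418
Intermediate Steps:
h(b, A) = 2*b*(A + b) (h(b, A) = (2*b)*(A + b) = 2*b*(A + b))
G = 7542 (G = -4 + 2*(-49)*(-28 - 49) = -4 + 2*(-49)*(-77) = -4 + 7546 = 7542)
R = -5517 (R = 45² - 1*7542 = 2025 - 7542 = -5517)
R - ((-1349 + 199) + 1051) = -5517 - ((-1349 + 199) + 1051) = -5517 - (-1150 + 1051) = -5517 - 1*(-99) = -5517 + 99 = -5418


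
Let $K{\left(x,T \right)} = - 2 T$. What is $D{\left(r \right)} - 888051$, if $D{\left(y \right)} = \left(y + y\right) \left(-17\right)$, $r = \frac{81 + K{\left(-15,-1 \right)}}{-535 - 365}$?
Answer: $- \frac{399621539}{450} \approx -8.8805 \cdot 10^{5}$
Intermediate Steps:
$r = - \frac{83}{900}$ ($r = \frac{81 - -2}{-535 - 365} = \frac{81 + 2}{-900} = 83 \left(- \frac{1}{900}\right) = - \frac{83}{900} \approx -0.092222$)
$D{\left(y \right)} = - 34 y$ ($D{\left(y \right)} = 2 y \left(-17\right) = - 34 y$)
$D{\left(r \right)} - 888051 = \left(-34\right) \left(- \frac{83}{900}\right) - 888051 = \frac{1411}{450} - 888051 = - \frac{399621539}{450}$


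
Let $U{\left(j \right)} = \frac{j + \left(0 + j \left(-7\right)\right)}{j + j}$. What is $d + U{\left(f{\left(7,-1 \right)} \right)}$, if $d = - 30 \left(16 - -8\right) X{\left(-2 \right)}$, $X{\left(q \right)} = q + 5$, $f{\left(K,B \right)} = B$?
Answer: $-2163$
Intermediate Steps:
$X{\left(q \right)} = 5 + q$
$d = -2160$ ($d = - 30 \left(16 - -8\right) \left(5 - 2\right) = - 30 \left(16 + 8\right) 3 = \left(-30\right) 24 \cdot 3 = \left(-720\right) 3 = -2160$)
$U{\left(j \right)} = -3$ ($U{\left(j \right)} = \frac{j + \left(0 - 7 j\right)}{2 j} = \left(j - 7 j\right) \frac{1}{2 j} = - 6 j \frac{1}{2 j} = -3$)
$d + U{\left(f{\left(7,-1 \right)} \right)} = -2160 - 3 = -2163$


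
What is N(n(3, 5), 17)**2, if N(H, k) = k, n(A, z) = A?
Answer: 289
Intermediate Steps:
N(n(3, 5), 17)**2 = 17**2 = 289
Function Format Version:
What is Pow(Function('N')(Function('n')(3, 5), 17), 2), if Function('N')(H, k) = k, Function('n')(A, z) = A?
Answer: 289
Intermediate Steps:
Pow(Function('N')(Function('n')(3, 5), 17), 2) = Pow(17, 2) = 289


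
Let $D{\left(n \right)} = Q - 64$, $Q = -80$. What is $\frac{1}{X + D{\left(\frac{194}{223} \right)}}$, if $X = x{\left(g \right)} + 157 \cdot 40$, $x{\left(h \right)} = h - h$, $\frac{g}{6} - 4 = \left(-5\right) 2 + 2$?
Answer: $\frac{1}{6136} \approx 0.00016297$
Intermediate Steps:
$g = -24$ ($g = 24 + 6 \left(\left(-5\right) 2 + 2\right) = 24 + 6 \left(-10 + 2\right) = 24 + 6 \left(-8\right) = 24 - 48 = -24$)
$D{\left(n \right)} = -144$ ($D{\left(n \right)} = -80 - 64 = -144$)
$x{\left(h \right)} = 0$
$X = 6280$ ($X = 0 + 157 \cdot 40 = 0 + 6280 = 6280$)
$\frac{1}{X + D{\left(\frac{194}{223} \right)}} = \frac{1}{6280 - 144} = \frac{1}{6136}$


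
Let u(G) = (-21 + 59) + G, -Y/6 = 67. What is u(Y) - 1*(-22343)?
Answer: 21979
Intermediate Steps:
Y = -402 (Y = -6*67 = -402)
u(G) = 38 + G
u(Y) - 1*(-22343) = (38 - 402) - 1*(-22343) = -364 + 22343 = 21979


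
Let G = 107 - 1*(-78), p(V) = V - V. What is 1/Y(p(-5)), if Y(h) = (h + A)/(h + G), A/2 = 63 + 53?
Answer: 185/232 ≈ 0.79741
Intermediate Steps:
A = 232 (A = 2*(63 + 53) = 2*116 = 232)
p(V) = 0
G = 185 (G = 107 + 78 = 185)
Y(h) = (232 + h)/(185 + h) (Y(h) = (h + 232)/(h + 185) = (232 + h)/(185 + h))
1/Y(p(-5)) = 1/((232 + 0)/(185 + 0)) = 1/(232/185) = 185/232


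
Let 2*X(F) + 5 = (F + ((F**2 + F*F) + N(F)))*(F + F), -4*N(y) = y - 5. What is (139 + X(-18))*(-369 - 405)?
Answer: 8751618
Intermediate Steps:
N(y) = 5/4 - y/4 (N(y) = -(y - 5)/4 = -(-5 + y)/4 = 5/4 - y/4)
X(F) = -5/2 + F*(5/4 + 2*F**2 + 3*F/4) (X(F) = -5/2 + ((F + ((F**2 + F*F) + (5/4 - F/4)))*(F + F))/2 = -5/2 + ((F + ((F**2 + F**2) + (5/4 - F/4)))*(2*F))/2 = -5/2 + ((F + (2*F**2 + (5/4 - F/4)))*(2*F))/2 = -5/2 + ((F + (5/4 + 2*F**2 - F/4))*(2*F))/2 = -5/2 + ((5/4 + 2*F**2 + 3*F/4)*(2*F))/2 = -5/2 + (2*F*(5/4 + 2*F**2 + 3*F/4))/2 = -5/2 + F*(5/4 + 2*F**2 + 3*F/4))
(139 + X(-18))*(-369 - 405) = (139 + (-5/2 + 2*(-18)**3 + (3/4)*(-18)**2 + (5/4)*(-18)))*(-369 - 405) = (139 + (-5/2 + 2*(-5832) + (3/4)*324 - 45/2))*(-774) = (139 + (-5/2 - 11664 + 243 - 45/2))*(-774) = (139 - 11446)*(-774) = -11307*(-774) = 8751618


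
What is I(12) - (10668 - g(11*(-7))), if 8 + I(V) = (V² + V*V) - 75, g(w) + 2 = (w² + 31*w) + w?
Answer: -7000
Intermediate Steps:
g(w) = -2 + w² + 32*w (g(w) = -2 + ((w² + 31*w) + w) = -2 + (w² + 32*w) = -2 + w² + 32*w)
I(V) = -83 + 2*V² (I(V) = -8 + ((V² + V*V) - 75) = -8 + ((V² + V²) - 75) = -8 + (2*V² - 75) = -8 + (-75 + 2*V²) = -83 + 2*V²)
I(12) - (10668 - g(11*(-7))) = (-83 + 2*12²) - (10668 - (-2 + (11*(-7))² + 32*(11*(-7)))) = (-83 + 2*144) - (10668 - (-2 + (-77)² + 32*(-77))) = (-83 + 288) - (10668 - (-2 + 5929 - 2464)) = 205 - (10668 - 1*3463) = 205 - (10668 - 3463) = 205 - 1*7205 = 205 - 7205 = -7000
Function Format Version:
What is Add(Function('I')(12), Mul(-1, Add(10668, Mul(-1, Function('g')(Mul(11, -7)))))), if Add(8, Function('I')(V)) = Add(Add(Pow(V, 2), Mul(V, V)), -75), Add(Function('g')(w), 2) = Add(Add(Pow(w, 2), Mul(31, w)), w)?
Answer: -7000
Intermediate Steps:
Function('g')(w) = Add(-2, Pow(w, 2), Mul(32, w)) (Function('g')(w) = Add(-2, Add(Add(Pow(w, 2), Mul(31, w)), w)) = Add(-2, Add(Pow(w, 2), Mul(32, w))) = Add(-2, Pow(w, 2), Mul(32, w)))
Function('I')(V) = Add(-83, Mul(2, Pow(V, 2))) (Function('I')(V) = Add(-8, Add(Add(Pow(V, 2), Mul(V, V)), -75)) = Add(-8, Add(Add(Pow(V, 2), Pow(V, 2)), -75)) = Add(-8, Add(Mul(2, Pow(V, 2)), -75)) = Add(-8, Add(-75, Mul(2, Pow(V, 2)))) = Add(-83, Mul(2, Pow(V, 2))))
Add(Function('I')(12), Mul(-1, Add(10668, Mul(-1, Function('g')(Mul(11, -7)))))) = Add(Add(-83, Mul(2, Pow(12, 2))), Mul(-1, Add(10668, Mul(-1, Add(-2, Pow(Mul(11, -7), 2), Mul(32, Mul(11, -7))))))) = Add(Add(-83, Mul(2, 144)), Mul(-1, Add(10668, Mul(-1, Add(-2, Pow(-77, 2), Mul(32, -77)))))) = Add(Add(-83, 288), Mul(-1, Add(10668, Mul(-1, Add(-2, 5929, -2464))))) = Add(205, Mul(-1, Add(10668, Mul(-1, 3463)))) = Add(205, Mul(-1, Add(10668, -3463))) = Add(205, Mul(-1, 7205)) = Add(205, -7205) = -7000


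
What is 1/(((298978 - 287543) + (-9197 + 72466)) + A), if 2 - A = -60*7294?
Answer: 1/512346 ≈ 1.9518e-6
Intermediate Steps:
A = 437642 (A = 2 - (-60)*7294 = 2 - 1*(-437640) = 2 + 437640 = 437642)
1/(((298978 - 287543) + (-9197 + 72466)) + A) = 1/(((298978 - 287543) + (-9197 + 72466)) + 437642) = 1/((11435 + 63269) + 437642) = 1/(74704 + 437642) = 1/512346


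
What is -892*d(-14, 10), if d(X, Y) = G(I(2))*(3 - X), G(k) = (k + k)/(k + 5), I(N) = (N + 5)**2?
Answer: -743036/27 ≈ -27520.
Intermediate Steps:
I(N) = (5 + N)**2
G(k) = 2*k/(5 + k) (G(k) = (2*k)/(5 + k) = 2*k/(5 + k))
d(X, Y) = 49/9 - 49*X/27 (d(X, Y) = (2*(5 + 2)**2/(5 + (5 + 2)**2))*(3 - X) = (2*7**2/(5 + 7**2))*(3 - X) = (2*49/(5 + 49))*(3 - X) = (2*49/54)*(3 - X) = (2*49*(1/54))*(3 - X) = 49*(3 - X)/27 = 49/9 - 49*X/27)
-892*d(-14, 10) = -892*(49/9 - 49/27*(-14)) = -892*(49/9 + 686/27) = -892*833/27 = -743036/27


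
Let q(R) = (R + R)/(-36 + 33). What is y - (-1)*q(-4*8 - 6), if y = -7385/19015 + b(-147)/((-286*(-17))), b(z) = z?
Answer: 1382033491/55470558 ≈ 24.915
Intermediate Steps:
y = -7740215/18490186 (y = -7385/19015 - 147/((-286*(-17))) = -7385*1/19015 - 147/4862 = -1477/3803 - 147*1/4862 = -1477/3803 - 147/4862 = -7740215/18490186 ≈ -0.41861)
q(R) = -2*R/3 (q(R) = (2*R)/(-3) = (2*R)*(-1/3) = -2*R/3)
y - (-1)*q(-4*8 - 6) = -7740215/18490186 - (-1)*(-2*(-4*8 - 6)/3) = -7740215/18490186 - (-1)*(-2*(-32 - 6)/3) = -7740215/18490186 - (-1)*(-2/3*(-38)) = -7740215/18490186 - (-1)*76/3 = -7740215/18490186 - 1*(-76/3) = -7740215/18490186 + 76/3 = 1382033491/55470558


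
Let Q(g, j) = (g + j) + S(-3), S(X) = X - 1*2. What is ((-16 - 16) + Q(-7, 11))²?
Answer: 1089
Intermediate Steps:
S(X) = -2 + X (S(X) = X - 2 = -2 + X)
Q(g, j) = -5 + g + j (Q(g, j) = (g + j) + (-2 - 3) = (g + j) - 5 = -5 + g + j)
((-16 - 16) + Q(-7, 11))² = ((-16 - 16) + (-5 - 7 + 11))² = (-32 - 1)² = (-33)² = 1089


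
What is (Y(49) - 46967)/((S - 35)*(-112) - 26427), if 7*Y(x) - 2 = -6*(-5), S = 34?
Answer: 328737/184205 ≈ 1.7846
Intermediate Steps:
Y(x) = 32/7 (Y(x) = 2/7 + (-6*(-5))/7 = 2/7 + (⅐)*30 = 2/7 + 30/7 = 32/7)
(Y(49) - 46967)/((S - 35)*(-112) - 26427) = (32/7 - 46967)/((34 - 35)*(-112) - 26427) = -328737/(7*(-1*(-112) - 26427)) = -328737/(7*(112 - 26427)) = -328737/7/(-26315) = -328737/7*(-1/26315) = 328737/184205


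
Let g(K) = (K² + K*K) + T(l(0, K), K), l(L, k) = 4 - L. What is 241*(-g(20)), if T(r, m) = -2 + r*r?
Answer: -196174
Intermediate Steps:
T(r, m) = -2 + r²
g(K) = 14 + 2*K² (g(K) = (K² + K*K) + (-2 + (4 - 1*0)²) = (K² + K²) + (-2 + (4 + 0)²) = 2*K² + (-2 + 4²) = 2*K² + (-2 + 16) = 2*K² + 14 = 14 + 2*K²)
241*(-g(20)) = 241*(-(14 + 2*20²)) = 241*(-(14 + 2*400)) = 241*(-(14 + 800)) = 241*(-1*814) = 241*(-814) = -196174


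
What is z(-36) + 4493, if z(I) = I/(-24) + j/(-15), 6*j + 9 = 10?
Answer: 202252/45 ≈ 4494.5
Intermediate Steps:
j = ⅙ (j = -3/2 + (⅙)*10 = -3/2 + 5/3 = ⅙ ≈ 0.16667)
z(I) = -1/90 - I/24 (z(I) = I/(-24) + (⅙)/(-15) = I*(-1/24) + (⅙)*(-1/15) = -I/24 - 1/90 = -1/90 - I/24)
z(-36) + 4493 = (-1/90 - 1/24*(-36)) + 4493 = (-1/90 + 3/2) + 4493 = 67/45 + 4493 = 202252/45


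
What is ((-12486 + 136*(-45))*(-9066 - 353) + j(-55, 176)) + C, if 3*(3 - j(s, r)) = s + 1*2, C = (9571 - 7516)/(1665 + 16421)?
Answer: 9508710961309/54258 ≈ 1.7525e+8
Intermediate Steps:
C = 2055/18086 ≈ 0.11362
j(s, r) = 7/3 - s/3 (j(s, r) = 3 - (s + 1*2)/3 = 3 - (s + 2)/3 = 3 - (2 + s)/3 = 3 + (-⅔ - s/3) = 7/3 - s/3)
((-12486 + 136*(-45))*(-9066 - 353) + j(-55, 176)) + C = ((-12486 + 136*(-45))*(-9066 - 353) + (7/3 - ⅓*(-55))) + 2055/18086 = ((-12486 - 6120)*(-9419) + (7/3 + 55/3)) + 2055/18086 = (-18606*(-9419) + 62/3) + 2055/18086 = (175249914 + 62/3) + 2055/18086 = 525749804/3 + 2055/18086 = 9508710961309/54258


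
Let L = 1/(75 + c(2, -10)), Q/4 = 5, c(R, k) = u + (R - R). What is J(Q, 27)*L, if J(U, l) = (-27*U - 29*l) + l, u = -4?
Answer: -1296/71 ≈ -18.254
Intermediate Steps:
c(R, k) = -4 (c(R, k) = -4 + (R - R) = -4 + 0 = -4)
Q = 20 (Q = 4*5 = 20)
J(U, l) = -28*l - 27*U (J(U, l) = (-29*l - 27*U) + l = -28*l - 27*U)
L = 1/71 (L = 1/(75 - 4) = 1/71 ≈ 0.014085)
J(Q, 27)*L = (-28*27 - 27*20)*(1/71) = (-756 - 540)*(1/71) = -1296*1/71 = -1296/71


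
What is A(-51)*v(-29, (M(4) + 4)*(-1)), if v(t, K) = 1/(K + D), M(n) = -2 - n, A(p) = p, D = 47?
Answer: -51/49 ≈ -1.0408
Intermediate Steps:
v(t, K) = 1/(47 + K) (v(t, K) = 1/(K + 47) = 1/(47 + K))
A(-51)*v(-29, (M(4) + 4)*(-1)) = -51/(47 + ((-2 - 1*4) + 4)*(-1)) = -51/(47 + ((-2 - 4) + 4)*(-1)) = -51/(47 + (-6 + 4)*(-1)) = -51/(47 - 2*(-1)) = -51/(47 + 2) = -51/49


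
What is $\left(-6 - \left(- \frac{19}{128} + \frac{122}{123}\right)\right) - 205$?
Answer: $- \frac{3335263}{15744} \approx -211.84$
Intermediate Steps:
$\left(-6 - \left(- \frac{19}{128} + \frac{122}{123}\right)\right) - 205 = \left(-6 - \frac{13279}{15744}\right) - 205 = - \frac{107743}{15744} - 205 = - \frac{3335263}{15744}$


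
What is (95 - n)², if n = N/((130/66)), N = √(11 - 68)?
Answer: 38068552/4225 - 1254*I*√57/13 ≈ 9010.3 - 728.27*I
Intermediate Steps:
N = I*√57 (N = √(-57) = I*√57 ≈ 7.5498*I)
n = 33*I*√57/65 (n = (I*√57)/((130/66)) = (I*√57)/((130*(1/66))) = (I*√57)/(65/33) = (I*√57)*(33/65) = 33*I*√57/65 ≈ 3.833*I)
(95 - n)² = (95 - 33*I*√57/65)²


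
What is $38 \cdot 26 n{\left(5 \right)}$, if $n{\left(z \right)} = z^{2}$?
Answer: $24700$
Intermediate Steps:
$38 \cdot 26 n{\left(5 \right)} = 38 \cdot 26 \cdot 5^{2} = 988 \cdot 25 = 24700$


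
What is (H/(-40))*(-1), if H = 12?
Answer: 3/10 ≈ 0.30000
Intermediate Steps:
(H/(-40))*(-1) = (12/(-40))*(-1) = -1/40*12*(-1) = -3/10*(-1) = 3/10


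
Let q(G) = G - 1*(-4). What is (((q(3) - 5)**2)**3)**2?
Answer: 4096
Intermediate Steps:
q(G) = 4 + G (q(G) = G + 4 = 4 + G)
(((q(3) - 5)**2)**3)**2 = ((((4 + 3) - 5)**2)**3)**2 = (((7 - 5)**2)**3)**2 = ((2**2)**3)**2 = (4**3)**2 = 64**2 = 4096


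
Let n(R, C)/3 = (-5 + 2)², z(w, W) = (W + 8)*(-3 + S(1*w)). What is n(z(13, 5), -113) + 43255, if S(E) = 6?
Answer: 43282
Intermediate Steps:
z(w, W) = 24 + 3*W (z(w, W) = (W + 8)*(-3 + 6) = (8 + W)*3 = 24 + 3*W)
n(R, C) = 27 (n(R, C) = 3*(-5 + 2)² = 3*(-3)² = 3*9 = 27)
n(z(13, 5), -113) + 43255 = 27 + 43255 = 43282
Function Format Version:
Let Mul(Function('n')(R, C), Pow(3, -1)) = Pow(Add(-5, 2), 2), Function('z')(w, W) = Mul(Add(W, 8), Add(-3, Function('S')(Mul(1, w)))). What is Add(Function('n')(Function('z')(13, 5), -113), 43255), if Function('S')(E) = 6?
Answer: 43282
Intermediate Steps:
Function('z')(w, W) = Add(24, Mul(3, W)) (Function('z')(w, W) = Mul(Add(W, 8), Add(-3, 6)) = Mul(Add(8, W), 3) = Add(24, Mul(3, W)))
Function('n')(R, C) = 27 (Function('n')(R, C) = Mul(3, Pow(Add(-5, 2), 2)) = Mul(3, Pow(-3, 2)) = Mul(3, 9) = 27)
Add(Function('n')(Function('z')(13, 5), -113), 43255) = Add(27, 43255) = 43282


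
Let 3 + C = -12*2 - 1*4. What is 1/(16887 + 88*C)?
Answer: 1/14159 ≈ 7.0626e-5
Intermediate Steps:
C = -31 (C = -3 + (-12*2 - 1*4) = -3 + (-24 - 4) = -3 - 28 = -31)
1/(16887 + 88*C) = 1/(16887 + 88*(-31)) = 1/(16887 - 2728) = 1/14159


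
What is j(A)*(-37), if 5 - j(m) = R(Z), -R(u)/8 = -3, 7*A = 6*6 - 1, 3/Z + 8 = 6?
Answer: 703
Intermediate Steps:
Z = -3/2 (Z = 3/(-8 + 6) = 3/(-2) = 3*(-½) = -3/2 ≈ -1.5000)
A = 5 (A = (6*6 - 1)/7 = (36 - 1)/7 = (⅐)*35 = 5)
R(u) = 24 (R(u) = -8*(-3) = 24)
j(m) = -19 (j(m) = 5 - 1*24 = 5 - 24 = -19)
j(A)*(-37) = -19*(-37) = 703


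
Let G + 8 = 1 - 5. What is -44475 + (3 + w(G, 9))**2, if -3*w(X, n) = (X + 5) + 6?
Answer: -400175/9 ≈ -44464.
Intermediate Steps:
G = -12 (G = -8 + (1 - 5) = -8 - 4 = -12)
w(X, n) = -11/3 - X/3 (w(X, n) = -((X + 5) + 6)/3 = -((5 + X) + 6)/3 = -(11 + X)/3 = -11/3 - X/3)
-44475 + (3 + w(G, 9))**2 = -44475 + (3 + (-11/3 - 1/3*(-12)))**2 = -44475 + (3 + (-11/3 + 4))**2 = -44475 + (3 + 1/3)**2 = -44475 + (10/3)**2 = -44475 + 100/9 = -400175/9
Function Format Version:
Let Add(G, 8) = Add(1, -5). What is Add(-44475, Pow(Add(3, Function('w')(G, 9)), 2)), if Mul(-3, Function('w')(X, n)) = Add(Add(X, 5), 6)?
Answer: Rational(-400175, 9) ≈ -44464.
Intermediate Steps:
G = -12 (G = Add(-8, Add(1, -5)) = Add(-8, -4) = -12)
Function('w')(X, n) = Add(Rational(-11, 3), Mul(Rational(-1, 3), X)) (Function('w')(X, n) = Mul(Rational(-1, 3), Add(Add(X, 5), 6)) = Mul(Rational(-1, 3), Add(Add(5, X), 6)) = Mul(Rational(-1, 3), Add(11, X)) = Add(Rational(-11, 3), Mul(Rational(-1, 3), X)))
Add(-44475, Pow(Add(3, Function('w')(G, 9)), 2)) = Add(-44475, Pow(Add(3, Add(Rational(-11, 3), Mul(Rational(-1, 3), -12))), 2)) = Add(-44475, Pow(Add(3, Add(Rational(-11, 3), 4)), 2)) = Add(-44475, Pow(Add(3, Rational(1, 3)), 2)) = Add(-44475, Pow(Rational(10, 3), 2)) = Add(-44475, Rational(100, 9)) = Rational(-400175, 9)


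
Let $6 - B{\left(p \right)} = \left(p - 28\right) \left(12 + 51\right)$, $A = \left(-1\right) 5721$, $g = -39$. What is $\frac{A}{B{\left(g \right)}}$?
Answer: $- \frac{1907}{1409} \approx -1.3534$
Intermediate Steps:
$A = -5721$
$B{\left(p \right)} = 1770 - 63 p$ ($B{\left(p \right)} = 6 - \left(p - 28\right) \left(12 + 51\right) = 6 - \left(-28 + p\right) 63 = 6 - \left(-1764 + 63 p\right) = 1770 - 63 p$)
$\frac{A}{B{\left(g \right)}} = - \frac{5721}{1770 - -2457} = - \frac{5721}{1770 + 2457} = - \frac{5721}{4227} = \left(-5721\right) \frac{1}{4227} = - \frac{1907}{1409}$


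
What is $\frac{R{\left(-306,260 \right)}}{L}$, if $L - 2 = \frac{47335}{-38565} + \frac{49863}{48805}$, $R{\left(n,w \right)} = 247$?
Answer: $\frac{92978942355}{675422314} \approx 137.66$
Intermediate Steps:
$L = \frac{675422314}{376432965}$ ($L = 2 + \left(\frac{47335}{-38565} + \frac{49863}{48805}\right) = 2 + \left(47335 \left(- \frac{1}{38565}\right) + 49863 \cdot \frac{1}{48805}\right) = 2 + \left(- \frac{9467}{7713} + \frac{49863}{48805}\right) = 2 - \frac{77443616}{376432965} = \frac{675422314}{376432965} \approx 1.7943$)
$\frac{R{\left(-306,260 \right)}}{L} = \frac{247}{\frac{675422314}{376432965}} = 247 \cdot \frac{376432965}{675422314} = \frac{92978942355}{675422314}$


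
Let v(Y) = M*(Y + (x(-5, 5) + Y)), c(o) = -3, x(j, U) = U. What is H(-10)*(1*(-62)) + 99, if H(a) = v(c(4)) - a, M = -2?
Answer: -645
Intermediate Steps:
v(Y) = -10 - 4*Y (v(Y) = -2*(Y + (5 + Y)) = -2*(5 + 2*Y) = -10 - 4*Y)
H(a) = 2 - a (H(a) = (-10 - 4*(-3)) - a = (-10 + 12) - a = 2 - a)
H(-10)*(1*(-62)) + 99 = (2 - 1*(-10))*(1*(-62)) + 99 = (2 + 10)*(-62) + 99 = 12*(-62) + 99 = -744 + 99 = -645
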